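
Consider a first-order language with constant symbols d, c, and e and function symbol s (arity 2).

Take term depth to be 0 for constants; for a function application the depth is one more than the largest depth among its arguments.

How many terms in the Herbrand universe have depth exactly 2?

Let N_k count ground terms of depth at most k. Each non-constant term of depth ≤ k is some function symbol applied to depth-≤(k−1) arguments, giving N_k = 3 + N_{k-1}^2.
N_0 = 3
N_1 = 3 + 3^2 = 12
N_2 = 3 + 12^2 = 147
Terms of depth exactly 2: N_2 − N_1 = 147 − 12 = 135.

135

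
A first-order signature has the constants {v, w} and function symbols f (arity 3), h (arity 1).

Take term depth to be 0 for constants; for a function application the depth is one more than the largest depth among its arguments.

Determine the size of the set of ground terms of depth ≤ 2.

1742

Write N_k for the number of ground terms of depth ≤ k. A term of depth ≤ k is either a constant or a function symbol applied to arguments of depth ≤ k−1, so N_k = 2 + N_{k-1}^3 + N_{k-1}.
N_0 = 2
N_1 = 2 + 2^3 + 2 = 12
N_2 = 2 + 12^3 + 12 = 1742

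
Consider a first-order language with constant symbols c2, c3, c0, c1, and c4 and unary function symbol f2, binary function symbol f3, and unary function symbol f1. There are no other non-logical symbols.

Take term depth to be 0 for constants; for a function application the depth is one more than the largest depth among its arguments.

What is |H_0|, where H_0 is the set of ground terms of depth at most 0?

Write N_k for the number of ground terms of depth ≤ k. A term of depth ≤ k is either a constant or a function symbol applied to arguments of depth ≤ k−1, so N_k = 5 + N_{k-1} + N_{k-1}^2 + N_{k-1}.
N_0 = 5

5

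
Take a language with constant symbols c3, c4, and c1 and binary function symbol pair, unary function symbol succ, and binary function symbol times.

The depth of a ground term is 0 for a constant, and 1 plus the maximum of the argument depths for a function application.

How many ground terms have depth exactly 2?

1155

If N_k denotes the number of depth-≤k ground terms, the 3 constants give N_0 = 3, and each function symbol of arity r contributes N_{k-1}^r new terms at level k: N_k = 3 + N_{k-1}^2 + N_{k-1} + N_{k-1}^2.
N_0 = 3
N_1 = 3 + 3^2 + 3 + 3^2 = 24
N_2 = 3 + 24^2 + 24 + 24^2 = 1179
Terms of depth exactly 2: N_2 − N_1 = 1179 − 24 = 1155.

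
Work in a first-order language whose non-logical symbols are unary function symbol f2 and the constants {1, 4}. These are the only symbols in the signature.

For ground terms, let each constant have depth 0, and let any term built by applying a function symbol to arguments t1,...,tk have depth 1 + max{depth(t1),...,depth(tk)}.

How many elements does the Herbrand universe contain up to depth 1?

4

Write N_k for the number of ground terms of depth ≤ k. A term of depth ≤ k is either a constant or a function symbol applied to arguments of depth ≤ k−1, so N_k = 2 + N_{k-1}.
N_0 = 2
N_1 = 2 + 2 = 4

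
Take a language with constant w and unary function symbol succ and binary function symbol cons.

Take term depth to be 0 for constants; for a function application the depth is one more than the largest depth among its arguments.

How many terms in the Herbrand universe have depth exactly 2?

Let N_k count ground terms of depth at most k. Each non-constant term of depth ≤ k is some function symbol applied to depth-≤(k−1) arguments, giving N_k = 1 + N_{k-1} + N_{k-1}^2.
N_0 = 1
N_1 = 1 + 1 + 1^2 = 3
N_2 = 1 + 3 + 3^2 = 13
Terms of depth exactly 2: N_2 − N_1 = 13 − 3 = 10.

10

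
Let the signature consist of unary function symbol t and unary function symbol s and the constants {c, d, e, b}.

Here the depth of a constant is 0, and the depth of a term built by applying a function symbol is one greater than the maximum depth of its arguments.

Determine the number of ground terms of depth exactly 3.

Count level by level. With function symbols t/1, s/1, the terms of depth ≤ k are the 4 constants together with each function applied to depth-≤(k−1) tuples, so N_k = 4 + N_{k-1} + N_{k-1}.
N_0 = 4
N_1 = 4 + 4 + 4 = 12
N_2 = 4 + 12 + 12 = 28
N_3 = 4 + 28 + 28 = 60
Terms of depth exactly 3: N_3 − N_2 = 60 − 28 = 32.

32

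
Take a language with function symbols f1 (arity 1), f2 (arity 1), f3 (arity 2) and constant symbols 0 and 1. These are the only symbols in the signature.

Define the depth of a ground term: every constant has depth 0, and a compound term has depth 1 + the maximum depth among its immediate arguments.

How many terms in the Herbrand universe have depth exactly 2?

112

Write N_k for the number of ground terms of depth ≤ k. A term of depth ≤ k is either a constant or a function symbol applied to arguments of depth ≤ k−1, so N_k = 2 + N_{k-1} + N_{k-1} + N_{k-1}^2.
N_0 = 2
N_1 = 2 + 2 + 2 + 2^2 = 10
N_2 = 2 + 10 + 10 + 10^2 = 122
Terms of depth exactly 2: N_2 − N_1 = 122 − 10 = 112.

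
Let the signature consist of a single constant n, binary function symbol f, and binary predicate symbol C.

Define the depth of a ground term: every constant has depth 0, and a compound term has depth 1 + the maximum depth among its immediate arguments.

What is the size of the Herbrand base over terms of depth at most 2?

First count ground terms of depth ≤ 2.
Write N_k for the number of ground terms of depth ≤ k. A term of depth ≤ k is either a constant or a function symbol applied to arguments of depth ≤ k−1, so N_k = 1 + N_{k-1}^2.
N_0 = 1
N_1 = 1 + 1^2 = 2
N_2 = 1 + 2^2 = 5
Explicitly: n, f(n, n), f(n, f(n, n)), f(f(n, n), n), f(f(n, n), f(n, n)).
So |H| = 5.
Each predicate of arity r yields |H|^r ground atoms (one per choice of an r-tuple from H):
  C: 5^2 = 25
Total ground atoms: 25.

25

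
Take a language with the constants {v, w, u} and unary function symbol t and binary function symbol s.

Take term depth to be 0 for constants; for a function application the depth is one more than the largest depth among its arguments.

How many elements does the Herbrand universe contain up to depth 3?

59295

If N_k denotes the number of depth-≤k ground terms, the 3 constants give N_0 = 3, and each function symbol of arity r contributes N_{k-1}^r new terms at level k: N_k = 3 + N_{k-1} + N_{k-1}^2.
N_0 = 3
N_1 = 3 + 3 + 3^2 = 15
N_2 = 3 + 15 + 15^2 = 243
N_3 = 3 + 243 + 243^2 = 59295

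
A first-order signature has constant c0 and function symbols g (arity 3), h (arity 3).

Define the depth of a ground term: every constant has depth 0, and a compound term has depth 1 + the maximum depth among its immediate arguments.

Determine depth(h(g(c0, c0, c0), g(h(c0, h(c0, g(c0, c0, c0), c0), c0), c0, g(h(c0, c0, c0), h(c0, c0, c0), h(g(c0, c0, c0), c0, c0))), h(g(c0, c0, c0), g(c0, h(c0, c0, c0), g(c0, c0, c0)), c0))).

5

depth(g(c0, c0, c0)) = 1 + max(0, 0, 0) = 1
depth(h(c0, g(c0, c0, c0), c0)) = 1 + max(0, 1, 0) = 2
depth(h(c0, h(c0, g(c0, c0, c0), c0), c0)) = 1 + max(0, 2, 0) = 3
depth(h(c0, c0, c0)) = 1 + max(0, 0, 0) = 1
depth(h(g(c0, c0, c0), c0, c0)) = 1 + max(1, 0, 0) = 2
depth(g(h(c0, c0, c0), h(c0, c0, c0), h(g(c0, c0, c0), c0, c0))) = 1 + max(1, 1, 2) = 3
depth(g(h(c0, h(c0, g(c0, c0, c0), c0), c0), c0, g(h(c0, c0, c0), h(c0, c0, c0), h(g(c0, c0, c0), c0, c0)))) = 1 + max(3, 0, 3) = 4
depth(g(c0, h(c0, c0, c0), g(c0, c0, c0))) = 1 + max(0, 1, 1) = 2
depth(h(g(c0, c0, c0), g(c0, h(c0, c0, c0), g(c0, c0, c0)), c0)) = 1 + max(1, 2, 0) = 3
depth(h(g(c0, c0, c0), g(h(c0, h(c0, g(c0, c0, c0), c0), c0), c0, g(h(c0, c0, c0), h(c0, c0, c0), h(g(c0, c0, c0), c0, c0))), h(g(c0, c0, c0), g(c0, h(c0, c0, c0), g(c0, c0, c0)), c0))) = 1 + max(1, 4, 3) = 5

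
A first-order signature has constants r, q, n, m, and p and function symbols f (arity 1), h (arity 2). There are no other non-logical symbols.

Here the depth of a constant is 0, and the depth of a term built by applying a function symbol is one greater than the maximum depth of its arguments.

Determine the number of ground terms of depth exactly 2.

Write N_k for the number of ground terms of depth ≤ k. A term of depth ≤ k is either a constant or a function symbol applied to arguments of depth ≤ k−1, so N_k = 5 + N_{k-1} + N_{k-1}^2.
N_0 = 5
N_1 = 5 + 5 + 5^2 = 35
N_2 = 5 + 35 + 35^2 = 1265
Terms of depth exactly 2: N_2 − N_1 = 1265 − 35 = 1230.

1230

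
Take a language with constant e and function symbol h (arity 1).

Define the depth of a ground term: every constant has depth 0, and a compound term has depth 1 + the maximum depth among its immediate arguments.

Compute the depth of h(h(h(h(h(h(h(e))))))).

depth(h(e)) = 1 + depth(e) = 1 + 0 = 1
depth(h(h(e))) = 1 + depth(h(e)) = 1 + 1 = 2
depth(h(h(h(e)))) = 1 + depth(h(h(e))) = 1 + 2 = 3
depth(h(h(h(h(e))))) = 1 + depth(h(h(h(e)))) = 1 + 3 = 4
depth(h(h(h(h(h(e)))))) = 1 + depth(h(h(h(h(e))))) = 1 + 4 = 5
depth(h(h(h(h(h(h(e))))))) = 1 + depth(h(h(h(h(h(e)))))) = 1 + 5 = 6
depth(h(h(h(h(h(h(h(e)))))))) = 1 + depth(h(h(h(h(h(h(e))))))) = 1 + 6 = 7

7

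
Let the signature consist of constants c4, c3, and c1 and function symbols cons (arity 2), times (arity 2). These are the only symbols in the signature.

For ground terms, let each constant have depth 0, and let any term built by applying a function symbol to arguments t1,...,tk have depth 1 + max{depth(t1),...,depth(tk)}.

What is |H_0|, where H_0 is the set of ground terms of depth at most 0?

3

Write N_k for the number of ground terms of depth ≤ k. A term of depth ≤ k is either a constant or a function symbol applied to arguments of depth ≤ k−1, so N_k = 3 + N_{k-1}^2 + N_{k-1}^2.
N_0 = 3
Explicitly: c4, c3, c1.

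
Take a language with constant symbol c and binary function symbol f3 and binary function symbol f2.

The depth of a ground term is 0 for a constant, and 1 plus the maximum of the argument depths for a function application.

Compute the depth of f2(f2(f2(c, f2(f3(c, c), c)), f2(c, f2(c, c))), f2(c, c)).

5

depth(f3(c, c)) = 1 + max(0, 0) = 1
depth(f2(f3(c, c), c)) = 1 + max(1, 0) = 2
depth(f2(c, f2(f3(c, c), c))) = 1 + max(0, 2) = 3
depth(f2(c, c)) = 1 + max(0, 0) = 1
depth(f2(c, f2(c, c))) = 1 + max(0, 1) = 2
depth(f2(f2(c, f2(f3(c, c), c)), f2(c, f2(c, c)))) = 1 + max(3, 2) = 4
depth(f2(f2(f2(c, f2(f3(c, c), c)), f2(c, f2(c, c))), f2(c, c))) = 1 + max(4, 1) = 5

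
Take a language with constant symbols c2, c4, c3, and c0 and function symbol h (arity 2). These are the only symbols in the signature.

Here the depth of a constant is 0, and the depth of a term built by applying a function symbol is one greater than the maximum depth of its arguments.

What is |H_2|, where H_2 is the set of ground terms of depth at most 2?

404

Count level by level. With function symbols h/2, the terms of depth ≤ k are the 4 constants together with each function applied to depth-≤(k−1) tuples, so N_k = 4 + N_{k-1}^2.
N_0 = 4
N_1 = 4 + 4^2 = 20
N_2 = 4 + 20^2 = 404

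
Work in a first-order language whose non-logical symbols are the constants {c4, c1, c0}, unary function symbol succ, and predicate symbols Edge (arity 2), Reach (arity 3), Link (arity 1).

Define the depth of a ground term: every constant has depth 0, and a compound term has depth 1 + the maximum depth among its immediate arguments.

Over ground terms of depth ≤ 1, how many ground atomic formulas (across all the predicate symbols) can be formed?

First count ground terms of depth ≤ 1.
Let N_k = |{terms of depth ≤ k}|. Then N_0 = 3 and N_k = 3 + N_{k-1} for k ≥ 1 (one summand per function symbol, arity giving the exponent).
N_0 = 3
N_1 = 3 + 3 = 6
So |H| = 6.
Each predicate of arity r yields |H|^r ground atoms (one per choice of an r-tuple from H):
  Edge: 6^2 = 36;  Reach: 6^3 = 216;  Link: 6
Total ground atoms: 36 + 216 + 6 = 258.

258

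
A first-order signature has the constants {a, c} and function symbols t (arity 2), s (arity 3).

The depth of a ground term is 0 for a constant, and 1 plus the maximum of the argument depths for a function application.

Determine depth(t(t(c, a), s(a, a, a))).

depth(t(c, a)) = 1 + max(0, 0) = 1
depth(s(a, a, a)) = 1 + max(0, 0, 0) = 1
depth(t(t(c, a), s(a, a, a))) = 1 + max(1, 1) = 2

2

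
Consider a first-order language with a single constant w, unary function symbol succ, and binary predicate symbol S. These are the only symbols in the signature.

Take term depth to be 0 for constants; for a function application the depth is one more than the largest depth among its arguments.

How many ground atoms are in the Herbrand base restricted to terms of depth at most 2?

9

First count ground terms of depth ≤ 2.
Write N_k for the number of ground terms of depth ≤ k. A term of depth ≤ k is either a constant or a function symbol applied to arguments of depth ≤ k−1, so N_k = 1 + N_{k-1}.
N_0 = 1
N_1 = 1 + 1 = 2
N_2 = 1 + 2 = 3
So |H| = 3.
Each predicate of arity r yields |H|^r ground atoms (one per choice of an r-tuple from H):
  S: 3^2 = 9
Total ground atoms: 9.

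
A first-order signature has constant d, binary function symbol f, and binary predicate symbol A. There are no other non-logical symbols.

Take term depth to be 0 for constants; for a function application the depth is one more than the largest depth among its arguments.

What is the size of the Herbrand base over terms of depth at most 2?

25

First count ground terms of depth ≤ 2.
Let N_k = |{terms of depth ≤ k}|. Then N_0 = 1 and N_k = 1 + N_{k-1}^2 for k ≥ 1 (one summand per function symbol, arity giving the exponent).
N_0 = 1
N_1 = 1 + 1^2 = 2
N_2 = 1 + 2^2 = 5
So |H| = 5.
Each predicate of arity r yields |H|^r ground atoms (one per choice of an r-tuple from H):
  A: 5^2 = 25
Total ground atoms: 25.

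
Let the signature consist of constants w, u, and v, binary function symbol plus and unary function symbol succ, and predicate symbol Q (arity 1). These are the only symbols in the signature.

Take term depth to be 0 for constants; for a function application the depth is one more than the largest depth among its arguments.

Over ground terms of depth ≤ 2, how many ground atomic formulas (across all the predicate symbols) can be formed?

First count ground terms of depth ≤ 2.
Write N_k for the number of ground terms of depth ≤ k. A term of depth ≤ k is either a constant or a function symbol applied to arguments of depth ≤ k−1, so N_k = 3 + N_{k-1}^2 + N_{k-1}.
N_0 = 3
N_1 = 3 + 3^2 + 3 = 15
N_2 = 3 + 15^2 + 15 = 243
So |H| = 243.
For each predicate symbol, the number of ground atoms is |H| raised to its arity; summing:
  Q: 243
Total ground atoms: 243.

243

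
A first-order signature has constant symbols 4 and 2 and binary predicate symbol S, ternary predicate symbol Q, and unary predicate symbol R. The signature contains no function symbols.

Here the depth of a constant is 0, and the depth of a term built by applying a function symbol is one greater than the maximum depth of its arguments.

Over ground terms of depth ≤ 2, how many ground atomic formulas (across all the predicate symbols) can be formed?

First count ground terms of depth ≤ 2.
With no function symbols every ground term is a constant, so there are exactly 2 ground terms at every depth bound.
N_0 = 2
N_1 = 2
N_2 = 2
Explicitly: 4, 2.
So |H| = 2.
Each predicate of arity r yields |H|^r ground atoms (one per choice of an r-tuple from H):
  S: 2^2 = 4;  Q: 2^3 = 8;  R: 2
Total ground atoms: 4 + 8 + 2 = 14.

14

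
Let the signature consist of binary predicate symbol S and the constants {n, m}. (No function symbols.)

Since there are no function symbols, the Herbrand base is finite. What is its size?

4

With no function symbols, the Herbrand universe is just the 2 constants.
Ground atoms per predicate: S: 2^2 = 4.
Herbrand base size = 4 = 4.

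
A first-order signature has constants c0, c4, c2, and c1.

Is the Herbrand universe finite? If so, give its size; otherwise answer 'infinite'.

4

There are no function symbols, so every ground term is one of the 4 constants.
The Herbrand universe is {c0, c4, c2, c1}, which is finite with 4 elements.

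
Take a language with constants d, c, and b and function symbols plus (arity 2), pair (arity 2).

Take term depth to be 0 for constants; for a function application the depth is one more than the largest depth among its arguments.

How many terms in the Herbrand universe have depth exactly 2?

864

Let N_k count ground terms of depth at most k. Each non-constant term of depth ≤ k is some function symbol applied to depth-≤(k−1) arguments, giving N_k = 3 + N_{k-1}^2 + N_{k-1}^2.
N_0 = 3
N_1 = 3 + 3^2 + 3^2 = 21
N_2 = 3 + 21^2 + 21^2 = 885
Terms of depth exactly 2: N_2 − N_1 = 885 − 21 = 864.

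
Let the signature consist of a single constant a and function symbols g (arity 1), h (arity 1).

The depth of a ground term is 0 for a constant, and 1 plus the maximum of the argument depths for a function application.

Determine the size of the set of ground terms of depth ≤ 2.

7

Let N_k = |{terms of depth ≤ k}|. Then N_0 = 1 and N_k = 1 + N_{k-1} + N_{k-1} for k ≥ 1 (one summand per function symbol, arity giving the exponent).
N_0 = 1
N_1 = 1 + 1 + 1 = 3
N_2 = 1 + 3 + 3 = 7
Explicitly: a, g(a), g(g(a)), g(h(a)), h(a), h(g(a)), h(h(a)).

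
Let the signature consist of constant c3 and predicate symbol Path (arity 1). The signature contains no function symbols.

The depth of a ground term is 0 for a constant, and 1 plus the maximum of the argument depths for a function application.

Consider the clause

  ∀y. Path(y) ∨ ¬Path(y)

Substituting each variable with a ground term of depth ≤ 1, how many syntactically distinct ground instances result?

Ground terms of depth ≤ 1:
  With no function symbols every ground term is a constant, so there is exactly 1 ground term at every depth bound.
  N_0 = 1
  N_1 = 1
  Explicitly: c3.
So there is exactly 1 ground term available for substitution.
The variable y ranges independently over the available ground terms, and distinct assignments produce distinct instances.
Number of ground instances = 1.

1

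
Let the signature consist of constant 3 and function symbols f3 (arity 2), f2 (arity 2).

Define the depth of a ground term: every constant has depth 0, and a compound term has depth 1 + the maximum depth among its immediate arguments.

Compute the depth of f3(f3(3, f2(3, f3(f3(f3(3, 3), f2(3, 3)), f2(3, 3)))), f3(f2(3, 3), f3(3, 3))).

6

depth(f3(3, 3)) = 1 + max(0, 0) = 1
depth(f2(3, 3)) = 1 + max(0, 0) = 1
depth(f3(f3(3, 3), f2(3, 3))) = 1 + max(1, 1) = 2
depth(f3(f3(f3(3, 3), f2(3, 3)), f2(3, 3))) = 1 + max(2, 1) = 3
depth(f2(3, f3(f3(f3(3, 3), f2(3, 3)), f2(3, 3)))) = 1 + max(0, 3) = 4
depth(f3(3, f2(3, f3(f3(f3(3, 3), f2(3, 3)), f2(3, 3))))) = 1 + max(0, 4) = 5
depth(f3(f2(3, 3), f3(3, 3))) = 1 + max(1, 1) = 2
depth(f3(f3(3, f2(3, f3(f3(f3(3, 3), f2(3, 3)), f2(3, 3)))), f3(f2(3, 3), f3(3, 3)))) = 1 + max(5, 2) = 6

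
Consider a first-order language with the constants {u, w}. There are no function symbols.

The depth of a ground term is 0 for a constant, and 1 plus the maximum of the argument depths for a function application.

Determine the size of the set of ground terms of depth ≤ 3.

With no function symbols every ground term is a constant, so there are exactly 2 ground terms at every depth bound.
N_0 = 2
N_1 = 2
N_2 = 2
N_3 = 2

2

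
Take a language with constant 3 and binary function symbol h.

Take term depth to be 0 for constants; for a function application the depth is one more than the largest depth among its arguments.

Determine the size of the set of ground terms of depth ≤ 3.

26

Let N_k count ground terms of depth at most k. Each non-constant term of depth ≤ k is some function symbol applied to depth-≤(k−1) arguments, giving N_k = 1 + N_{k-1}^2.
N_0 = 1
N_1 = 1 + 1^2 = 2
N_2 = 1 + 2^2 = 5
N_3 = 1 + 5^2 = 26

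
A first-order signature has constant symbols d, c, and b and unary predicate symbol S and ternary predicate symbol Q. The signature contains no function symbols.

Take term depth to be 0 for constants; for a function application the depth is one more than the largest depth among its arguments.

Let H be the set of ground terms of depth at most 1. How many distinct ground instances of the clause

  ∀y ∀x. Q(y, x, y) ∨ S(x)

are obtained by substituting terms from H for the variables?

9

Ground terms of depth ≤ 1:
  With no function symbols every ground term is a constant, so there are exactly 3 ground terms at every depth bound.
  N_0 = 3
  N_1 = 3
So there are 3 ground terms available for substitution.
The body mentions every one of the 2 quantified variables; since ground terms form a free algebra, no two substitutions collapse to the same formula.
Number of ground instances = 3^2 = 9.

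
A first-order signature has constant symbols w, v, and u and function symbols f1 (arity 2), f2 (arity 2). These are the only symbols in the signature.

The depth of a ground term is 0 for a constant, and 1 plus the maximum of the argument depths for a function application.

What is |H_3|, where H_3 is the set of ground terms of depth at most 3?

Let N_k count ground terms of depth at most k. Each non-constant term of depth ≤ k is some function symbol applied to depth-≤(k−1) arguments, giving N_k = 3 + N_{k-1}^2 + N_{k-1}^2.
N_0 = 3
N_1 = 3 + 3^2 + 3^2 = 21
N_2 = 3 + 21^2 + 21^2 = 885
N_3 = 3 + 885^2 + 885^2 = 1566453

1566453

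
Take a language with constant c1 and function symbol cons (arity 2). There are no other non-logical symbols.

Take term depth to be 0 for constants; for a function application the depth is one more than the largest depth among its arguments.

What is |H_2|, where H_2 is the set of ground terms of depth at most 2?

5

Write N_k for the number of ground terms of depth ≤ k. A term of depth ≤ k is either a constant or a function symbol applied to arguments of depth ≤ k−1, so N_k = 1 + N_{k-1}^2.
N_0 = 1
N_1 = 1 + 1^2 = 2
N_2 = 1 + 2^2 = 5
Explicitly: c1, cons(c1, c1), cons(c1, cons(c1, c1)), cons(cons(c1, c1), c1), cons(cons(c1, c1), cons(c1, c1)).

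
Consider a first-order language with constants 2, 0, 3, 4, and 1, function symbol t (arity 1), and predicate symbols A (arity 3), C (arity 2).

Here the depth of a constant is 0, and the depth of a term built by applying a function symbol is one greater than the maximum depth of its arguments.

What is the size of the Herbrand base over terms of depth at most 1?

1100

First count ground terms of depth ≤ 1.
Let N_k = |{terms of depth ≤ k}|. Then N_0 = 5 and N_k = 5 + N_{k-1} for k ≥ 1 (one summand per function symbol, arity giving the exponent).
N_0 = 5
N_1 = 5 + 5 = 10
So |H| = 10.
Ground atoms are formed by filling each argument slot of a predicate with a term from H, so an r-ary predicate gives |H|^r atoms:
  A: 10^3 = 1000;  C: 10^2 = 100
Total ground atoms: 1000 + 100 = 1100.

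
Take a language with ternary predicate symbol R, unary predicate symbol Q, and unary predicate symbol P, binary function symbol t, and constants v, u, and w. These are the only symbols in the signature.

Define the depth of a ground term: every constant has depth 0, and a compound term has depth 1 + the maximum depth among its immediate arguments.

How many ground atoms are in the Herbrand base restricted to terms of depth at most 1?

1752

First count ground terms of depth ≤ 1.
Write N_k for the number of ground terms of depth ≤ k. A term of depth ≤ k is either a constant or a function symbol applied to arguments of depth ≤ k−1, so N_k = 3 + N_{k-1}^2.
N_0 = 3
N_1 = 3 + 3^2 = 12
So |H| = 12.
For each predicate symbol, the number of ground atoms is |H| raised to its arity; summing:
  R: 12^3 = 1728;  Q: 12;  P: 12
Total ground atoms: 1728 + 12 + 12 = 1752.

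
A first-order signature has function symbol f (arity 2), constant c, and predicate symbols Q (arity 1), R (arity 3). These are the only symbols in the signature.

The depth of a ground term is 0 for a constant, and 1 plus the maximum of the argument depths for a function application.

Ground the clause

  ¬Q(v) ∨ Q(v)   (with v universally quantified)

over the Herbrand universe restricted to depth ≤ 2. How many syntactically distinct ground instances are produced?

Ground terms of depth ≤ 2:
  If N_k denotes the number of depth-≤k ground terms, the 1 constant gives N_0 = 1, and each function symbol of arity r contributes N_{k-1}^r new terms at level k: N_k = 1 + N_{k-1}^2.
  N_0 = 1
  N_1 = 1 + 1^2 = 2
  N_2 = 1 + 2^2 = 5
So there are 5 ground terms available for substitution.
The clause has 1 distinct variable (v), which appears in the body. In the free term algebra distinct substitutions yield syntactically distinct ground instances.
Number of ground instances = 5.

5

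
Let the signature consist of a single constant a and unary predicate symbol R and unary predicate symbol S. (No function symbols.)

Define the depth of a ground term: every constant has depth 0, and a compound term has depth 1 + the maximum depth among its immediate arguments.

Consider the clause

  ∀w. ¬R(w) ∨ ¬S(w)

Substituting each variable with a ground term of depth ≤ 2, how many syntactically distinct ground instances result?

1

Ground terms of depth ≤ 2:
  With no function symbols every ground term is a constant, so there is exactly 1 ground term at every depth bound.
  N_0 = 1
  N_1 = 1
  N_2 = 1
  Explicitly: a.
So there is exactly 1 ground term available for substitution.
The body mentions the single quantified variable w; since ground terms form a free algebra, no two substitutions collapse to the same formula.
Number of ground instances = 1.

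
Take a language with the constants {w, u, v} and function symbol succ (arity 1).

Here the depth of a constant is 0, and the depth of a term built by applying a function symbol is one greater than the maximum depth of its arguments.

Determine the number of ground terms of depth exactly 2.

3

Write N_k for the number of ground terms of depth ≤ k. A term of depth ≤ k is either a constant or a function symbol applied to arguments of depth ≤ k−1, so N_k = 3 + N_{k-1}.
N_0 = 3
N_1 = 3 + 3 = 6
N_2 = 3 + 6 = 9
Terms of depth exactly 2: N_2 − N_1 = 9 − 6 = 3.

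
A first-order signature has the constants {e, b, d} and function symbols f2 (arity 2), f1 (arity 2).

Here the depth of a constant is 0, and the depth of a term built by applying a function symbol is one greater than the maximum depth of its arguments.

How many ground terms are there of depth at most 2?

885

Let N_k = |{terms of depth ≤ k}|. Then N_0 = 3 and N_k = 3 + N_{k-1}^2 + N_{k-1}^2 for k ≥ 1 (one summand per function symbol, arity giving the exponent).
N_0 = 3
N_1 = 3 + 3^2 + 3^2 = 21
N_2 = 3 + 21^2 + 21^2 = 885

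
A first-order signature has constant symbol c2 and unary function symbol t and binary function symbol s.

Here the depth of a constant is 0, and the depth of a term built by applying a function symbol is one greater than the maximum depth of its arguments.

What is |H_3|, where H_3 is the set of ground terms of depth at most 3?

Count level by level. With function symbols t/1, s/2, the terms of depth ≤ k are the 1 constant together with each function applied to depth-≤(k−1) tuples, so N_k = 1 + N_{k-1} + N_{k-1}^2.
N_0 = 1
N_1 = 1 + 1 + 1^2 = 3
N_2 = 1 + 3 + 3^2 = 13
N_3 = 1 + 13 + 13^2 = 183

183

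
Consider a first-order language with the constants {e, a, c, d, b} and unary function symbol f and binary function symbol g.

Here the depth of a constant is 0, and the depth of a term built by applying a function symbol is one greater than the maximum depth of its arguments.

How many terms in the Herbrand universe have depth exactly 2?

1230

If N_k denotes the number of depth-≤k ground terms, the 5 constants give N_0 = 5, and each function symbol of arity r contributes N_{k-1}^r new terms at level k: N_k = 5 + N_{k-1} + N_{k-1}^2.
N_0 = 5
N_1 = 5 + 5 + 5^2 = 35
N_2 = 5 + 35 + 35^2 = 1265
Terms of depth exactly 2: N_2 − N_1 = 1265 − 35 = 1230.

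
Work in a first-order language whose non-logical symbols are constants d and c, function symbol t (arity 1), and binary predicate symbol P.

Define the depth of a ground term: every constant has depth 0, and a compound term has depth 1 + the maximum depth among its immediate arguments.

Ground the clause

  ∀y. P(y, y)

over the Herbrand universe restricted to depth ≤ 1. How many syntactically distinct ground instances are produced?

Ground terms of depth ≤ 1:
  If N_k denotes the number of depth-≤k ground terms, the 2 constants give N_0 = 2, and each function symbol of arity r contributes N_{k-1}^r new terms at level k: N_k = 2 + N_{k-1}.
  N_0 = 2
  N_1 = 2 + 2 = 4
So there are 4 ground terms available for substitution.
The body mentions the single quantified variable y; since ground terms form a free algebra, no two substitutions collapse to the same formula.
Number of ground instances = 4.

4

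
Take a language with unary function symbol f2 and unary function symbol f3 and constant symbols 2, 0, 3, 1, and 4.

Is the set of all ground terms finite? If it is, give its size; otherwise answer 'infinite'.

infinite

The signature has at least one function symbol (f2, arity 1) and at least one constant (2).
Iterating f2 gives infinitely many distinct ground terms: 2, f2(2), f2(f2(2)), ...
So the Herbrand universe is infinite.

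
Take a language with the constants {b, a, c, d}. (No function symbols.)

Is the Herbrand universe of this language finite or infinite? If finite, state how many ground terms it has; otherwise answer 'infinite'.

There are no function symbols, so every ground term is one of the 4 constants.
The Herbrand universe is {b, a, c, d}, which is finite with 4 elements.

4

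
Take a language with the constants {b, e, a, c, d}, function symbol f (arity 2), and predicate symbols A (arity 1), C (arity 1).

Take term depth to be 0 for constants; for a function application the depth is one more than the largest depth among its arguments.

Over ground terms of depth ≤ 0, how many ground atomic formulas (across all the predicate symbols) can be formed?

10

First count ground terms of depth ≤ 0.
Count level by level. With function symbols f/2, the terms of depth ≤ k are the 5 constants together with each function applied to depth-≤(k−1) tuples, so N_k = 5 + N_{k-1}^2.
N_0 = 5
Explicitly: b, e, a, c, d.
So |H| = 5.
Each predicate of arity r yields |H|^r ground atoms (one per choice of an r-tuple from H):
  A: 5;  C: 5
Total ground atoms: 5 + 5 = 10.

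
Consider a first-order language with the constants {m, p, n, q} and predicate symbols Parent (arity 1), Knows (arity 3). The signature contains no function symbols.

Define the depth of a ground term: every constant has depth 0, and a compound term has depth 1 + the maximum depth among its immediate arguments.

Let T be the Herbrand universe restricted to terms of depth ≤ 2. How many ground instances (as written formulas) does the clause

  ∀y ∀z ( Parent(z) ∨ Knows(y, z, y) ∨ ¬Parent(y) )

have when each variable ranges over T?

16

Ground terms of depth ≤ 2:
  With no function symbols every ground term is a constant, so there are exactly 4 ground terms at every depth bound.
  N_0 = 4
  N_1 = 4
  N_2 = 4
  Explicitly: m, p, n, q.
So there are 4 ground terms available for substitution.
There are 2 variables to instantiate (y, z), each occurring in at least one literal, so different choices give different ground instances.
Number of ground instances = 4^2 = 16.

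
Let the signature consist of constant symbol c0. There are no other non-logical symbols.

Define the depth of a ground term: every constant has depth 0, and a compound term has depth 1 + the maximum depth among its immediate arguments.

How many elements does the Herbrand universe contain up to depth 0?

1

With no function symbols every ground term is a constant, so there is exactly 1 ground term at every depth bound.
N_0 = 1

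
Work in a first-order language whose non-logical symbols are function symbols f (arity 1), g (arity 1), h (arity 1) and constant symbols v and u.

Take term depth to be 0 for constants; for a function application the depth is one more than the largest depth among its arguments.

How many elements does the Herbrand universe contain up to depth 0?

Let N_k count ground terms of depth at most k. Each non-constant term of depth ≤ k is some function symbol applied to depth-≤(k−1) arguments, giving N_k = 2 + N_{k-1} + N_{k-1} + N_{k-1}.
N_0 = 2
Explicitly: v, u.

2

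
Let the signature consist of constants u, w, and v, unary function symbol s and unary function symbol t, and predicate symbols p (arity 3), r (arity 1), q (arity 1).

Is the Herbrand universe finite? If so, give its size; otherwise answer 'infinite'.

The signature has at least one function symbol (s, arity 1) and at least one constant (u).
Iterating s gives infinitely many distinct ground terms: u, s(u), s(s(u)), ...
So the Herbrand universe is infinite.

infinite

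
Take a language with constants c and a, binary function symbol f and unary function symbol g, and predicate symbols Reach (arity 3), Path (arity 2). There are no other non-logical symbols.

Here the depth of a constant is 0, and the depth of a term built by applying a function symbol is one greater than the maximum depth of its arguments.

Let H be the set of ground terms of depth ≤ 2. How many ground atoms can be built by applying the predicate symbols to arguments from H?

410700

First count ground terms of depth ≤ 2.
Let N_k = |{terms of depth ≤ k}|. Then N_0 = 2 and N_k = 2 + N_{k-1}^2 + N_{k-1} for k ≥ 1 (one summand per function symbol, arity giving the exponent).
N_0 = 2
N_1 = 2 + 2^2 + 2 = 8
N_2 = 2 + 8^2 + 8 = 74
So |H| = 74.
Each predicate of arity r yields |H|^r ground atoms (one per choice of an r-tuple from H):
  Reach: 74^3 = 405224;  Path: 74^2 = 5476
Total ground atoms: 405224 + 5476 = 410700.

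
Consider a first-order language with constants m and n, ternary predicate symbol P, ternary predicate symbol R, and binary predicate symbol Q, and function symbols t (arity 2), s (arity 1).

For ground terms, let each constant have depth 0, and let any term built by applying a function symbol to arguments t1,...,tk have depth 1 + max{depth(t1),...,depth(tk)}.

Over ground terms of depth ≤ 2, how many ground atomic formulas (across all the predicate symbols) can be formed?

815924

First count ground terms of depth ≤ 2.
Count level by level. With function symbols t/2, s/1, the terms of depth ≤ k are the 2 constants together with each function applied to depth-≤(k−1) tuples, so N_k = 2 + N_{k-1}^2 + N_{k-1}.
N_0 = 2
N_1 = 2 + 2^2 + 2 = 8
N_2 = 2 + 8^2 + 8 = 74
So |H| = 74.
A ground atom is a predicate applied to a tuple of terms from H, so the count is the sum over predicates of |H|^arity:
  P: 74^3 = 405224;  R: 74^3 = 405224;  Q: 74^2 = 5476
Total ground atoms: 405224 + 405224 + 5476 = 815924.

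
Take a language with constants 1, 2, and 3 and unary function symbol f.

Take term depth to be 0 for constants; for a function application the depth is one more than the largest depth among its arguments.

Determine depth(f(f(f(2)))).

3

depth(f(2)) = 1 + depth(2) = 1 + 0 = 1
depth(f(f(2))) = 1 + depth(f(2)) = 1 + 1 = 2
depth(f(f(f(2)))) = 1 + depth(f(f(2))) = 1 + 2 = 3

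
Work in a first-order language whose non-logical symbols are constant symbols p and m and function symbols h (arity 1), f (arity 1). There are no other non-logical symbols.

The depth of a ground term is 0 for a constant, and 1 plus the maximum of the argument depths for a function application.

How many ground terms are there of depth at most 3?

30

Let N_k count ground terms of depth at most k. Each non-constant term of depth ≤ k is some function symbol applied to depth-≤(k−1) arguments, giving N_k = 2 + N_{k-1} + N_{k-1}.
N_0 = 2
N_1 = 2 + 2 + 2 = 6
N_2 = 2 + 6 + 6 = 14
N_3 = 2 + 14 + 14 = 30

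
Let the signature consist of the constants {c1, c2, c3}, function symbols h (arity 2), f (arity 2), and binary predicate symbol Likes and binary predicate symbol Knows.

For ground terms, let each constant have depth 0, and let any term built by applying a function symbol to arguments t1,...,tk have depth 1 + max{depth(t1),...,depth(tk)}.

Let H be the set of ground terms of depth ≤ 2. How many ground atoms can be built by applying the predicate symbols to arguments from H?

1566450

First count ground terms of depth ≤ 2.
Count level by level. With function symbols h/2, f/2, the terms of depth ≤ k are the 3 constants together with each function applied to depth-≤(k−1) tuples, so N_k = 3 + N_{k-1}^2 + N_{k-1}^2.
N_0 = 3
N_1 = 3 + 3^2 + 3^2 = 21
N_2 = 3 + 21^2 + 21^2 = 885
So |H| = 885.
Ground atoms are formed by filling each argument slot of a predicate with a term from H, so an r-ary predicate gives |H|^r atoms:
  Likes: 885^2 = 783225;  Knows: 885^2 = 783225
Total ground atoms: 783225 + 783225 = 1566450.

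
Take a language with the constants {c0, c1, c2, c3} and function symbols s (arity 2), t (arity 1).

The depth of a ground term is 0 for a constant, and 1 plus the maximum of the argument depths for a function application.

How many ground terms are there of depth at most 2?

Let N_k count ground terms of depth at most k. Each non-constant term of depth ≤ k is some function symbol applied to depth-≤(k−1) arguments, giving N_k = 4 + N_{k-1}^2 + N_{k-1}.
N_0 = 4
N_1 = 4 + 4^2 + 4 = 24
N_2 = 4 + 24^2 + 24 = 604

604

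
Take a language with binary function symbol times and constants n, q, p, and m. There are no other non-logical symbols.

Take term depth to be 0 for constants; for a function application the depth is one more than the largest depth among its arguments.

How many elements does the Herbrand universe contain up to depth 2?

404

Let N_k count ground terms of depth at most k. Each non-constant term of depth ≤ k is some function symbol applied to depth-≤(k−1) arguments, giving N_k = 4 + N_{k-1}^2.
N_0 = 4
N_1 = 4 + 4^2 = 20
N_2 = 4 + 20^2 = 404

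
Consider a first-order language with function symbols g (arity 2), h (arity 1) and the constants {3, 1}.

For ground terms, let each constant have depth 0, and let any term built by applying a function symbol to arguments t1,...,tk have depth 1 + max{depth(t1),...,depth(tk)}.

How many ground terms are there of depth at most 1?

Let N_k = |{terms of depth ≤ k}|. Then N_0 = 2 and N_k = 2 + N_{k-1}^2 + N_{k-1} for k ≥ 1 (one summand per function symbol, arity giving the exponent).
N_0 = 2
N_1 = 2 + 2^2 + 2 = 8
Explicitly: 3, 1, g(3, 3), g(3, 1), g(1, 3), g(1, 1), h(3), h(1).

8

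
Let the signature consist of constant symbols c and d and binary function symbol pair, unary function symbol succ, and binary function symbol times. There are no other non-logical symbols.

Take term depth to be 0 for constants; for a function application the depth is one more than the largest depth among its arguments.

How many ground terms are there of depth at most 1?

12

Write N_k for the number of ground terms of depth ≤ k. A term of depth ≤ k is either a constant or a function symbol applied to arguments of depth ≤ k−1, so N_k = 2 + N_{k-1}^2 + N_{k-1} + N_{k-1}^2.
N_0 = 2
N_1 = 2 + 2^2 + 2 + 2^2 = 12
Explicitly: c, d, pair(c, c), pair(c, d), pair(d, c), pair(d, d), succ(c), succ(d), times(c, c), times(c, d), times(d, c), times(d, d).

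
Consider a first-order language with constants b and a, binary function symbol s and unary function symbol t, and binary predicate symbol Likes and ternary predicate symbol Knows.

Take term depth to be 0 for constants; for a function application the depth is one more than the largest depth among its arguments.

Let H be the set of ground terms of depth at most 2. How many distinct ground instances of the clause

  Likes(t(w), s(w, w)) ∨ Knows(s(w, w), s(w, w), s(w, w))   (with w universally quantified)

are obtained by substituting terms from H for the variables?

Ground terms of depth ≤ 2:
  Let N_k = |{terms of depth ≤ k}|. Then N_0 = 2 and N_k = 2 + N_{k-1}^2 + N_{k-1} for k ≥ 1 (one summand per function symbol, arity giving the exponent).
  N_0 = 2
  N_1 = 2 + 2^2 + 2 = 8
  N_2 = 2 + 8^2 + 8 = 74
So there are 74 ground terms available for substitution.
The body mentions the single quantified variable w; since ground terms form a free algebra, no two substitutions collapse to the same formula.
Number of ground instances = 74.

74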